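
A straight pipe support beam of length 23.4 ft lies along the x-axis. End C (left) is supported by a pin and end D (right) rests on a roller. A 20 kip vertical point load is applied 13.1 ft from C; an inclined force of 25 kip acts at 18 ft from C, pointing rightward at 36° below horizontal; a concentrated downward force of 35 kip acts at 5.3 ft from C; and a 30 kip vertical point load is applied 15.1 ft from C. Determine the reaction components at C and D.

Taking moments about C: D_y·23.4 − 20·13.1 − 25·sin36°·18 − 35·5.3 − 30·15.1 = 0 → D_y = 1165/23.4 = 49.7863 ≈ 49.79 kip.
ΣF_y = 0: C_y + 49.7863 − 20 − 25·sin36° − 35 − 30 = 0 → C_y = 49.91 kip.
ΣF_x = 0: C_x + 25·cos36° = 0 → C_x = -20.23 kip.

C_x = -20.23 kip, C_y = 49.91 kip, D_y = 49.79 kip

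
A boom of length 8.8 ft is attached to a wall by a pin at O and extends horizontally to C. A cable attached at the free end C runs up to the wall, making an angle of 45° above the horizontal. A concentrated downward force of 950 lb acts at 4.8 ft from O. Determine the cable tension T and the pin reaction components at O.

ΣM about O: T·sin45°·8.8 − 950·4.8 = 0 → T = 4560/(8.8·0.707107) = 732.82 ≈ 732.8 lb.
ΣF_x = 0: O_x − T·cos45° = 0 → O_x = 732.82 × 0.707107 = 518.2 lb.
ΣF_y = 0: O_y + T·sin45° − 950 = 0 → O_y = 950 − 732.82 × 0.707107 = 431.8 lb.

T = 732.8 lb, O_x = 518.2 lb, O_y = 431.8 lb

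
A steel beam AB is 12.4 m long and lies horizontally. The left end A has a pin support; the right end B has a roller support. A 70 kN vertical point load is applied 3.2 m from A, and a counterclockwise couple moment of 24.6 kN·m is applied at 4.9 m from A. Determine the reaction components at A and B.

A_x = 0, A_y = 53.92 kN, B_y = 16.08 kN

Taking moments about A: B_y·12.4 − 70·3.2 + 24.6 = 0 → B_y = 199.4/12.4 = 16.0806 ≈ 16.08 kN.
ΣF_y = 0: A_y + 16.0806 − 70 = 0 → A_y = 53.92 kN.
ΣF_x = 0: no horizontal applied forces, so A_x = 0.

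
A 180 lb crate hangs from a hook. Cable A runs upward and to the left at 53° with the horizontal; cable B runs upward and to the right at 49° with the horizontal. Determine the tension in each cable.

ΣF_x = 0: −T_A·cos53° + T_B·cos49° = 0 → T_B = 0.917318·T_A.
ΣF_y = 0: T_A·sin53° + T_B·sin49° = 180.
Substitute: T_A·(0.798636 + 0.917318·0.75471) = 180 → T_A = 120.729 ≈ 120.7 lb.
Then T_B = 0.917318 × 120.729 = 110.7 lb.

T_A = 120.7 lb, T_B = 110.7 lb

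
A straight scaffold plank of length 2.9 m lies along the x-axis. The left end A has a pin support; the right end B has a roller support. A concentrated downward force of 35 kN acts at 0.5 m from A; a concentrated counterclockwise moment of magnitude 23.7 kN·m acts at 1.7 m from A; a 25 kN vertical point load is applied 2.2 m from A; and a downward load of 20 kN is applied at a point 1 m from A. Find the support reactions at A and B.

A_x = 0, A_y = 56.28 kN, B_y = 23.72 kN

Moments about A: B_y·2.9 − 35·0.5 + 23.7 − 25·2.2 − 20·1 = 0 → B_y = 68.8/2.9 = 23.7241 ≈ 23.72 kN.
ΣF_y = 0: A_y + 23.7241 − 35 − 25 − 20 = 0 → A_y = 56.28 kN.
ΣF_x = 0: no horizontal applied forces, so A_x = 0.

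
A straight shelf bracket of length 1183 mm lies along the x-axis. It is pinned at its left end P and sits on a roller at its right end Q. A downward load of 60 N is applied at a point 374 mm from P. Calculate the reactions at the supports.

P_x = 0, P_y = 41.03 N, Q_y = 18.97 N

Moments about P: Q_y·1183 − 60·374 = 0 → Q_y = 22440/1183 = 18.9687 ≈ 18.97 N.
ΣF_y = 0: P_y + 18.9687 − 60 = 0 → P_y = 41.03 N.
ΣF_x = 0: no horizontal applied forces, so P_x = 0.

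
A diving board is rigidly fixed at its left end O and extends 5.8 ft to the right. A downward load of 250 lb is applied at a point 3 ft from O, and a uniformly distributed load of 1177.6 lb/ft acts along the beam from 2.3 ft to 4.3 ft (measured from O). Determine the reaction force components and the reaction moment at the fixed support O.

Resultant of the distributed load: 1177.6 × 2 = 2355.2 lb at 3.3 ft from O.
ΣF_x = 0: O_x = 0.
ΣF_y = 0: O_y − 250 − 1177.6·2 = 0 → O_y = 2605 lb.
ΣM about O: M_O − 250·3 − (1177.6·2)·3.3 = 0 → M_O = 8522 lb·ft.

O_x = 0, O_y = 2605 lb, M_O = 8522 lb·ft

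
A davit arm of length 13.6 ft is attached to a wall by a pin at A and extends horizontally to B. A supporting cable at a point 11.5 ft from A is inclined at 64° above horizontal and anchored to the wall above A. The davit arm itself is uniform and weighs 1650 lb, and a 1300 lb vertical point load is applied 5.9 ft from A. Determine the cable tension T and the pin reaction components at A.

T = 1828 lb, A_x = 801.2 lb, A_y = 1307 lb

ΣM about A: T·sin64°·11.5 − 1650·6.8 − 1300·5.9 = 0 → T = 18890/(11.5·0.898794) = 1827.57 ≈ 1828 lb.
ΣF_x = 0: A_x − T·cos64° = 0 → A_x = 1827.57 × 0.438371 = 801.2 lb.
ΣF_y = 0: A_y + T·sin64° − 1650 − 1300 = 0 → A_y = 2950 − 1827.57 × 0.898794 = 1307 lb.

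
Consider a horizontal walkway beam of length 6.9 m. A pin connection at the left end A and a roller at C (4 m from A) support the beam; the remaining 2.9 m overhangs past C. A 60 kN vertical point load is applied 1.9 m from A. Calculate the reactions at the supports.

Taking moments about A: C_y·4 − 60·1.9 = 0 → C_y = 114/4 = 28.50 kN.
ΣF_y = 0: A_y + 28.5 − 60 = 0 → A_y = 31.50 kN.
ΣF_x = 0: no horizontal applied forces, so A_x = 0.

A_x = 0, A_y = 31.50 kN, C_y = 28.50 kN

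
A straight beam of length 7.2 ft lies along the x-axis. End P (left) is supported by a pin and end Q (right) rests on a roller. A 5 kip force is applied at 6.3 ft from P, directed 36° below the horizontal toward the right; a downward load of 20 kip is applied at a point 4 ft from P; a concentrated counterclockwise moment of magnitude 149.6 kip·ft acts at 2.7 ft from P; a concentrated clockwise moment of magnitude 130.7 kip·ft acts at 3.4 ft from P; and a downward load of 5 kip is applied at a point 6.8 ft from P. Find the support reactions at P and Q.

P_x = -4.045 kip, P_y = 12.16 kip, Q_y = 15.78 kip

Moments about P: Q_y·7.2 − 5·sin36°·6.3 − 20·4 + 149.6 − 130.7 − 5·6.8 = 0 → Q_y = 113.615/7.2 = 15.7799 ≈ 15.78 kip.
ΣF_y = 0: P_y + 15.7799 − 5·sin36° − 20 − 5 = 0 → P_y = 12.16 kip.
ΣF_x = 0: P_x + 5·cos36° = 0 → P_x = -4.045 kip.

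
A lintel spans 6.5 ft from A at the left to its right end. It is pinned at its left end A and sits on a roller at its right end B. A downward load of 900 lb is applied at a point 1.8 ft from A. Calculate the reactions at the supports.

Taking moments about A: B_y·6.5 − 900·1.8 = 0 → B_y = 1620/6.5 = 249.231 ≈ 249.2 lb.
ΣF_y = 0: A_y + 249.231 − 900 = 0 → A_y = 650.8 lb.
ΣF_x = 0: no horizontal applied forces, so A_x = 0.

A_x = 0, A_y = 650.8 lb, B_y = 249.2 lb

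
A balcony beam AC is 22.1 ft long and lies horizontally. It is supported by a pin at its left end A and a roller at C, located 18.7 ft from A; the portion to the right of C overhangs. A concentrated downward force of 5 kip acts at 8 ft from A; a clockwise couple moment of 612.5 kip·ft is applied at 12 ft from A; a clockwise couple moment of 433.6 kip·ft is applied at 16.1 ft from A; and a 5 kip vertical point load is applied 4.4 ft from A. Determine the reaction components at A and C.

A_x = 0, A_y = -49.26 kip, C_y = 59.26 kip

Moments about A: C_y·18.7 − 5·8 − 612.5 − 433.6 − 5·4.4 = 0 → C_y = 1108.1/18.7 = 59.2567 ≈ 59.26 kip.
ΣF_y = 0: A_y + 59.2567 − 5 − 5 = 0 → A_y = -49.26 kip.
ΣF_x = 0: no horizontal applied forces, so A_x = 0.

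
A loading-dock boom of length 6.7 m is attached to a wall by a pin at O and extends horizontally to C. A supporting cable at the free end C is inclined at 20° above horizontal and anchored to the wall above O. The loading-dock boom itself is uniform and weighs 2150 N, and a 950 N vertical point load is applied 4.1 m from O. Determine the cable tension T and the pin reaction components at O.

ΣM about O: T·sin20°·6.7 − 2150·3.35 − 950·4.1 = 0 → T = 11097.5/(6.7·0.34202) = 4842.83 ≈ 4843 N.
ΣF_x = 0: O_x − T·cos20° = 0 → O_x = 4842.83 × 0.939693 = 4551 N.
ΣF_y = 0: O_y + T·sin20° − 2150 − 950 = 0 → O_y = 3100 − 4842.83 × 0.34202 = 1444 N.

T = 4843 N, O_x = 4551 N, O_y = 1444 N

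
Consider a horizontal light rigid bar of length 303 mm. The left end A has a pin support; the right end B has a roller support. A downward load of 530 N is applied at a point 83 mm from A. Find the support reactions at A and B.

A_x = 0, A_y = 384.8 N, B_y = 145.2 N

Moments about A: B_y·303 − 530·83 = 0 → B_y = 43990/303 = 145.182 ≈ 145.2 N.
ΣF_y = 0: A_y + 145.182 − 530 = 0 → A_y = 384.8 N.
ΣF_x = 0: no horizontal applied forces, so A_x = 0.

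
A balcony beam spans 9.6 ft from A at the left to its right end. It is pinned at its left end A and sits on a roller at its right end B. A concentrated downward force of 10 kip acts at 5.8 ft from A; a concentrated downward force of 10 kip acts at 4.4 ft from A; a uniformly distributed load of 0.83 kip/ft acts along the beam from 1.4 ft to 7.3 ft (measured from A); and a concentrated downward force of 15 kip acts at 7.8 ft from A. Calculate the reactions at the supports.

A_x = 0, A_y = 14.87 kip, B_y = 25.03 kip

Resultant of the distributed load: 0.83 × 5.9 = 4.897 kip at 4.35 ft from A.
Taking moments about A: B_y·9.6 − 10·5.8 − 10·4.4 − (0.83·5.9)·4.35 − 15·7.8 = 0 → B_y = 240.30195/9.6 = 25.0315 ≈ 25.03 kip.
ΣF_y = 0: A_y + 25.0315 − 10 − 10 − 0.83·5.9 − 15 = 0 → A_y = 14.87 kip.
ΣF_x = 0: no horizontal applied forces, so A_x = 0.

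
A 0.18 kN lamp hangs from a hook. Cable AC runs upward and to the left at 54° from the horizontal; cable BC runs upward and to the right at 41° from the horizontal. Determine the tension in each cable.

ΣF_x = 0: −T_AC·cos54° + T_BC·cos41° = 0 → T_BC = 0.778823·T_AC.
ΣF_y = 0: T_AC·sin54° + T_BC·sin41° = 0.18.
Substitute: T_AC·(0.809017 + 0.778823·0.656059) = 0.18 → T_AC = 0.136367 ≈ 0.1364 kN.
Then T_BC = 0.778823 × 0.136367 = 0.1062 kN.

T_AC = 0.1364 kN, T_BC = 0.1062 kN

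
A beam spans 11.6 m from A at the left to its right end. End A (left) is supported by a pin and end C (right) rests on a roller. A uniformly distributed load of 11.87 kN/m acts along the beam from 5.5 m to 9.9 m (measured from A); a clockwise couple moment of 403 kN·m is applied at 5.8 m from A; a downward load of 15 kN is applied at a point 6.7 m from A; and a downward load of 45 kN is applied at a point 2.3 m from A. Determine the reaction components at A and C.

A_x = 0, A_y = 25.23 kN, C_y = 87.00 kN

Resultant of the distributed load: 11.87 × 4.4 = 52.228 kN at 7.7 m from A.
Moments about A: C_y·11.6 − (11.87·4.4)·7.7 − 403 − 15·6.7 − 45·2.3 = 0 → C_y = 1009.1556/11.6 = 86.9962 ≈ 87.00 kN.
ΣF_y = 0: A_y + 86.9962 − 11.87·4.4 − 15 − 45 = 0 → A_y = 25.23 kN.
ΣF_x = 0: no horizontal applied forces, so A_x = 0.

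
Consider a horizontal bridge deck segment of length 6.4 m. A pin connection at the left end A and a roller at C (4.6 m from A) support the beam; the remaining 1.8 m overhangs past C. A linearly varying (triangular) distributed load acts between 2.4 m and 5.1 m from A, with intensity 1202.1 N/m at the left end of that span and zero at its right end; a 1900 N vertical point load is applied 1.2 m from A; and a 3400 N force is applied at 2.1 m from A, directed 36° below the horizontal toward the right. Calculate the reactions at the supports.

Resultant of the triangular load: ½ × 1202.1 × 2.7 = 1622.835 N, acting at 3.3 m from A (one-third of the span from the peak).
ΣM about A: C_y·4.6 − (½·1202.1·2.7)·3.3 − 1900·1.2 − 3400·sin36°·2.1 = 0 → C_y = 11832.1/4.6 = 2572.2 ≈ 2572 N.
ΣF_y = 0: A_y + 2572.2 − ½·1202.1·2.7 − 1900 − 3400·sin36° = 0 → A_y = 2949 N.
ΣF_x = 0: A_x + 3400·cos36° = 0 → A_x = -2751 N.

A_x = -2751 N, A_y = 2949 N, C_y = 2572 N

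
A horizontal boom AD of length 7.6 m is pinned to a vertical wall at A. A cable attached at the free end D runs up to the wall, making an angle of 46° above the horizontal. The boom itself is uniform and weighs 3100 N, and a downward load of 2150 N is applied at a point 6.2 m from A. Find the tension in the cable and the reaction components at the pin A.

ΣM about A: T·sin46°·7.6 − 3100·3.8 − 2150·6.2 = 0 → T = 25110/(7.6·0.71934) = 4593.03 ≈ 4593 N.
ΣF_x = 0: A_x − T·cos46° = 0 → A_x = 4593.03 × 0.694658 = 3191 N.
ΣF_y = 0: A_y + T·sin46° − 3100 − 2150 = 0 → A_y = 5250 − 4593.03 × 0.71934 = 1946 N.

T = 4593 N, A_x = 3191 N, A_y = 1946 N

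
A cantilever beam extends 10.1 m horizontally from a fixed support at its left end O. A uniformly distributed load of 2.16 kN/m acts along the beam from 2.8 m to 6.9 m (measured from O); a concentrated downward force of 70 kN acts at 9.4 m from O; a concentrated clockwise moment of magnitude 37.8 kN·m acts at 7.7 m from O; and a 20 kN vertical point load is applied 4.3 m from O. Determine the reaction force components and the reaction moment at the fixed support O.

Resultant of the distributed load: 2.16 × 4.1 = 8.856 kN at 4.85 m from O.
ΣF_x = 0: O_x = 0.
ΣF_y = 0: O_y − 2.16·4.1 − 70 − 20 = 0 → O_y = 98.86 kN.
ΣM about O: M_O − (2.16·4.1)·4.85 − 70·9.4 − 37.8 − 20·4.3 = 0 → M_O = 824.8 kN·m.

O_x = 0, O_y = 98.86 kN, M_O = 824.8 kN·m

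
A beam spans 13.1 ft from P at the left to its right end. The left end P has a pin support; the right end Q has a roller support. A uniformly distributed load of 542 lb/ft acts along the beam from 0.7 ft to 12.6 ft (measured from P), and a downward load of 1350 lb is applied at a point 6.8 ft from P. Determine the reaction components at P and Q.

P_x = 0, P_y = 3825 lb, Q_y = 3975 lb

Resultant of the distributed load: 542 × 11.9 = 6449.8 lb at 6.65 ft from P.
Taking moments about P: Q_y·13.1 − (542·11.9)·6.65 − 1350·6.8 = 0 → Q_y = 52071.17/13.1 = 3974.9 ≈ 3975 lb.
ΣF_y = 0: P_y + 3974.9 − 542·11.9 − 1350 = 0 → P_y = 3825 lb.
ΣF_x = 0: no horizontal applied forces, so P_x = 0.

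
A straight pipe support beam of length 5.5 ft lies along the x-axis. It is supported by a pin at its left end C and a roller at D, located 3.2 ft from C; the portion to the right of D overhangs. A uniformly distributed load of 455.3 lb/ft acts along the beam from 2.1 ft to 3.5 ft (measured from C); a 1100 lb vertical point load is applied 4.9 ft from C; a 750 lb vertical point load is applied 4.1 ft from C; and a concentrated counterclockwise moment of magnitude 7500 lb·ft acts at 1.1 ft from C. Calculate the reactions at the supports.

Resultant of the distributed load: 455.3 × 1.4 = 637.42 lb at 2.8 ft from C.
ΣM about C: D_y·3.2 − (455.3·1.4)·2.8 − 1100·4.9 − 750·4.1 + 7500 = 0 → D_y = 2749.776/3.2 = 859.305 ≈ 859.3 lb.
ΣF_y = 0: C_y + 859.305 − 455.3·1.4 − 1100 − 750 = 0 → C_y = 1628 lb.
ΣF_x = 0: no horizontal applied forces, so C_x = 0.

C_x = 0, C_y = 1628 lb, D_y = 859.3 lb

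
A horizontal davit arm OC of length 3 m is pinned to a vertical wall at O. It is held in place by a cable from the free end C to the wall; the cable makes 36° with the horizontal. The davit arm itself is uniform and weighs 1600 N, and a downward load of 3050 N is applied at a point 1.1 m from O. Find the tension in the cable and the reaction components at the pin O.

T = 3264 N, O_x = 2640 N, O_y = 2732 N

ΣM about O: T·sin36°·3 − 1600·1.5 − 3050·1.1 = 0 → T = 5755/(3·0.587785) = 3263.67 ≈ 3264 N.
ΣF_x = 0: O_x − T·cos36° = 0 → O_x = 3263.67 × 0.809017 = 2640 N.
ΣF_y = 0: O_y + T·sin36° − 1600 − 3050 = 0 → O_y = 4650 − 3263.67 × 0.587785 = 2732 N.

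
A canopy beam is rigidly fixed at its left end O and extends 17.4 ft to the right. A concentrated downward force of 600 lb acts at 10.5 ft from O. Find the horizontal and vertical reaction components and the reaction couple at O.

ΣF_x = 0: O_x = 0.
ΣF_y = 0: O_y − 600 = 0 → O_y = 600.0 lb.
ΣM about O: M_O − 600·10.5 = 0 → M_O = 6300 lb·ft.

O_x = 0, O_y = 600.0 lb, M_O = 6300 lb·ft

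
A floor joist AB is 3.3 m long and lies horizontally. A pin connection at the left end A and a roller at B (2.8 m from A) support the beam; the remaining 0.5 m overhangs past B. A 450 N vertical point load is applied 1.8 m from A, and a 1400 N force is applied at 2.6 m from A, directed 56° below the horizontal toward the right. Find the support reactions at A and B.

ΣM about A: B_y·2.8 − 450·1.8 − 1400·sin56°·2.6 = 0 → B_y = 3827.7/2.8 = 1367.04 ≈ 1367 N.
ΣF_y = 0: A_y + 1367.04 − 450 − 1400·sin56° = 0 → A_y = 243.6 N.
ΣF_x = 0: A_x + 1400·cos56° = 0 → A_x = -782.9 N.

A_x = -782.9 N, A_y = 243.6 N, B_y = 1367 N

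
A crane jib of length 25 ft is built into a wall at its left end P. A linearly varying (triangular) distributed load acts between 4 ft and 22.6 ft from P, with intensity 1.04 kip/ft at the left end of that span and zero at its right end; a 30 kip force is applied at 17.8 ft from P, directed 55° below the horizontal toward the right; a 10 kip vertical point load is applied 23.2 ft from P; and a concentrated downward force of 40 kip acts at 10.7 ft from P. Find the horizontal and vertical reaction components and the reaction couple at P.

Resultant of the triangular load: ½ × 1.04 × 18.6 = 9.672 kip, acting at 10.2 ft from P (one-third of the span from the peak).
ΣF_x = 0: P_x + 30·cos55° = 0 → P_x = -17.21 kip.
ΣF_y = 0: P_y − ½·1.04·18.6 − 30·sin55° − 10 − 40 = 0 → P_y = 84.25 kip.
ΣM about P: M_P − (½·1.04·18.6)·10.2 − 30·sin55°·17.8 − 10·23.2 − 40·10.7 = 0 → M_P = 1196 kip·ft.

P_x = -17.21 kip, P_y = 84.25 kip, M_P = 1196 kip·ft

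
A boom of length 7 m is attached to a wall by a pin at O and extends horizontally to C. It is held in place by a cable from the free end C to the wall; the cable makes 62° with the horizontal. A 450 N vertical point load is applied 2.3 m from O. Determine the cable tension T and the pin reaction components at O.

T = 167.5 N, O_x = 78.62 N, O_y = 302.1 N

ΣM about O: T·sin62°·7 − 450·2.3 = 0 → T = 1035/(7·0.882948) = 167.458 ≈ 167.5 N.
ΣF_x = 0: O_x − T·cos62° = 0 → O_x = 167.458 × 0.469472 = 78.62 N.
ΣF_y = 0: O_y + T·sin62° − 450 = 0 → O_y = 450 − 167.458 × 0.882948 = 302.1 N.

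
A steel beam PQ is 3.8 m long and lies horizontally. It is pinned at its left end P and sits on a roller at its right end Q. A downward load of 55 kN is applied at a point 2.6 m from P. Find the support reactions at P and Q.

P_x = 0, P_y = 17.37 kN, Q_y = 37.63 kN

Moments about P: Q_y·3.8 − 55·2.6 = 0 → Q_y = 143/3.8 = 37.6316 ≈ 37.63 kN.
ΣF_y = 0: P_y + 37.6316 − 55 = 0 → P_y = 17.37 kN.
ΣF_x = 0: no horizontal applied forces, so P_x = 0.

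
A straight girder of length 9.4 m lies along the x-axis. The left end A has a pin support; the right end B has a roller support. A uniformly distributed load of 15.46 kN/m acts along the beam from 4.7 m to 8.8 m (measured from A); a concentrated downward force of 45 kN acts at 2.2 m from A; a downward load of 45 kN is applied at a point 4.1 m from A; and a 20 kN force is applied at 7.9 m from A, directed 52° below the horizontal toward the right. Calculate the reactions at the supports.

Resultant of the distributed load: 15.46 × 4.1 = 63.386 kN at 6.75 m from A.
Taking moments about A: B_y·9.4 − (15.46·4.1)·6.75 − 45·2.2 − 45·4.1 − 20·sin52°·7.9 = 0 → B_y = 835.861/9.4 = 88.9214 ≈ 88.92 kN.
ΣF_y = 0: A_y + 88.9214 − 15.46·4.1 − 45 − 45 − 20·sin52° = 0 → A_y = 80.22 kN.
ΣF_x = 0: A_x + 20·cos52° = 0 → A_x = -12.31 kN.

A_x = -12.31 kN, A_y = 80.22 kN, B_y = 88.92 kN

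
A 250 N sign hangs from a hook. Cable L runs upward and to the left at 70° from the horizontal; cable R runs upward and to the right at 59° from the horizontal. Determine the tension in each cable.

ΣF_x = 0: −T_L·cos70° + T_R·cos59° = 0 → T_R = 0.664068·T_L.
ΣF_y = 0: T_L·sin70° + T_R·sin59° = 250.
Substitute: T_L·(0.939693 + 0.664068·0.857167) = 250 → T_L = 165.682 ≈ 165.7 N.
Then T_R = 0.664068 × 165.682 = 110.0 N.

T_L = 165.7 N, T_R = 110.0 N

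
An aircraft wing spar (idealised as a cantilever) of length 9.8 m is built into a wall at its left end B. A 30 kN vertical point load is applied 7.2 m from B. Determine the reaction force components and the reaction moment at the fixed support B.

ΣF_x = 0: B_x = 0.
ΣF_y = 0: B_y − 30 = 0 → B_y = 30.00 kN.
ΣM about B: M_B − 30·7.2 = 0 → M_B = 216.0 kN·m.

B_x = 0, B_y = 30.00 kN, M_B = 216.0 kN·m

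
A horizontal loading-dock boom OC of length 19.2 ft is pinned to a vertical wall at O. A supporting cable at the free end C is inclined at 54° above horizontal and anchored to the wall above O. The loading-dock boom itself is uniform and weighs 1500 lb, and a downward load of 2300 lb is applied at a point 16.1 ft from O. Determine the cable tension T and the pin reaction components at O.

T = 3311 lb, O_x = 1946 lb, O_y = 1121 lb

ΣM about O: T·sin54°·19.2 − 1500·9.6 − 2300·16.1 = 0 → T = 51430/(19.2·0.809017) = 3310.99 ≈ 3311 lb.
ΣF_x = 0: O_x − T·cos54° = 0 → O_x = 3310.99 × 0.587785 = 1946 lb.
ΣF_y = 0: O_y + T·sin54° − 1500 − 2300 = 0 → O_y = 3800 − 3310.99 × 0.809017 = 1121 lb.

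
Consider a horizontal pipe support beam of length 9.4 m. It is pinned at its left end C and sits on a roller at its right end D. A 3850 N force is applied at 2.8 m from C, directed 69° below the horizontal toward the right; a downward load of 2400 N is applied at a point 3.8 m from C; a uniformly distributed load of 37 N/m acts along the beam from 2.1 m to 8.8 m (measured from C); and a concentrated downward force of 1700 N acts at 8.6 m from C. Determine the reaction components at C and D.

Resultant of the distributed load: 37 × 6.7 = 247.9 N at 5.45 m from C.
ΣM about C: D_y·9.4 − 3850·sin69°·2.8 − 2400·3.8 − (37·6.7)·5.45 − 1700·8.6 = 0 → D_y = 35155.1/9.4 = 3739.9 ≈ 3740 N.
ΣF_y = 0: C_y + 3739.9 − 3850·sin69° − 2400 − 37·6.7 − 1700 = 0 → C_y = 4202 N.
ΣF_x = 0: C_x + 3850·cos69° = 0 → C_x = -1380 N.

C_x = -1380 N, C_y = 4202 N, D_y = 3740 N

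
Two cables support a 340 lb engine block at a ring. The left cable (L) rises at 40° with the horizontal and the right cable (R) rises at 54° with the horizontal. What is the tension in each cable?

ΣF_x = 0: −T_L·cos40° + T_R·cos54° = 0 → T_R = 1.30327·T_L.
ΣF_y = 0: T_L·sin40° + T_R·sin54° = 340.
Substitute: T_L·(0.642788 + 1.30327·0.809017) = 340 → T_L = 200.335 ≈ 200.3 lb.
Then T_R = 1.30327 × 200.335 = 261.1 lb.

T_L = 200.3 lb, T_R = 261.1 lb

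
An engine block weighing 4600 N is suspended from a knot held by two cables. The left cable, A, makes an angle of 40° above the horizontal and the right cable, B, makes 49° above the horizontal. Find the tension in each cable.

T_A = 3018 N, T_B = 3524 N

ΣF_x = 0: −T_A·cos40° + T_B·cos49° = 0 → T_B = 1.16765·T_A.
ΣF_y = 0: T_A·sin40° + T_B·sin49° = 4600.
Substitute: T_A·(0.642788 + 1.16765·0.75471) = 4600 → T_A = 3018.32 ≈ 3018 N.
Then T_B = 1.16765 × 3018.32 = 3524 N.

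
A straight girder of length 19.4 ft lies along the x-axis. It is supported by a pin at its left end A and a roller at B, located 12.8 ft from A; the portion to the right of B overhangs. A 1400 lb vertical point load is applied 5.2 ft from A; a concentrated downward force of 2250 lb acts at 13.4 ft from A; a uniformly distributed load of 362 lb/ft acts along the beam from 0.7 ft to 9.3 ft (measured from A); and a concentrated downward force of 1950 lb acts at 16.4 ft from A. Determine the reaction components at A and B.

A_x = 0, A_y = 2074 lb, B_y = 6639 lb

Resultant of the distributed load: 362 × 8.6 = 3113.2 lb at 5 ft from A.
Moments about A: B_y·12.8 − 1400·5.2 − 2250·13.4 − (362·8.6)·5 − 1950·16.4 = 0 → B_y = 84976/12.8 = 6638.75 ≈ 6639 lb.
ΣF_y = 0: A_y + 6638.75 − 1400 − 2250 − 362·8.6 − 1950 = 0 → A_y = 2074 lb.
ΣF_x = 0: no horizontal applied forces, so A_x = 0.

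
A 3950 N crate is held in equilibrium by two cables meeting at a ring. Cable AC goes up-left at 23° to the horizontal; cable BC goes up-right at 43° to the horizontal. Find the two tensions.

ΣF_x = 0: −T_AC·cos23° + T_BC·cos43° = 0 → T_BC = 1.25863·T_AC.
ΣF_y = 0: T_AC·sin23° + T_BC·sin43° = 3950.
Substitute: T_AC·(0.390731 + 1.25863·0.681998) = 3950 → T_AC = 3162.24 ≈ 3162 N.
Then T_BC = 1.25863 × 3162.24 = 3980 N.

T_AC = 3162 N, T_BC = 3980 N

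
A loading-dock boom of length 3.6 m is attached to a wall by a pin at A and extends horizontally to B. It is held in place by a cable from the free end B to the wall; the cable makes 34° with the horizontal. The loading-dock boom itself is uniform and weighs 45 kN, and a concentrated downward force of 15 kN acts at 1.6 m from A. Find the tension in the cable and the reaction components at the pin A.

T = 52.16 kN, A_x = 43.24 kN, A_y = 30.83 kN

ΣM about A: T·sin34°·3.6 − 45·1.8 − 15·1.6 = 0 → T = 105/(3.6·0.559193) = 52.1585 ≈ 52.16 kN.
ΣF_x = 0: A_x − T·cos34° = 0 → A_x = 52.1585 × 0.829038 = 43.24 kN.
ΣF_y = 0: A_y + T·sin34° − 45 − 15 = 0 → A_y = 60 − 52.1585 × 0.559193 = 30.83 kN.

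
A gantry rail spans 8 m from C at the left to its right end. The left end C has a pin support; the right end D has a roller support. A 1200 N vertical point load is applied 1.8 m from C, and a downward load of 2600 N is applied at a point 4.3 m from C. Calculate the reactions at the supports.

ΣM about C: D_y·8 − 1200·1.8 − 2600·4.3 = 0 → D_y = 13340/8 = 1667.5 ≈ 1668 N.
ΣF_y = 0: C_y + 1667.5 − 1200 − 2600 = 0 → C_y = 2132 N.
ΣF_x = 0: no horizontal applied forces, so C_x = 0.

C_x = 0, C_y = 2132 N, D_y = 1668 N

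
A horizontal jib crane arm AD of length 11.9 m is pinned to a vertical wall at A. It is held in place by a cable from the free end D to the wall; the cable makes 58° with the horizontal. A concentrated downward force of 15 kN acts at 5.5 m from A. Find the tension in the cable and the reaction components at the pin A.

T = 8.175 kN, A_x = 4.332 kN, A_y = 8.067 kN

ΣM about A: T·sin58°·11.9 − 15·5.5 = 0 → T = 82.5/(11.9·0.848048) = 8.17498 ≈ 8.175 kN.
ΣF_x = 0: A_x − T·cos58° = 0 → A_x = 8.17498 × 0.529919 = 4.332 kN.
ΣF_y = 0: A_y + T·sin58° − 15 = 0 → A_y = 15 − 8.17498 × 0.848048 = 8.067 kN.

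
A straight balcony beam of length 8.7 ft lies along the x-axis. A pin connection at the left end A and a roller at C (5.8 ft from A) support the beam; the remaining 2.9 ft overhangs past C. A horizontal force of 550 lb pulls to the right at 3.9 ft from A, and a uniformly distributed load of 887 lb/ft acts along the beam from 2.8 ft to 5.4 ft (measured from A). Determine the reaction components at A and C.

A_x = -550.0 lb, A_y = 676.0 lb, C_y = 1630 lb

Resultant of the distributed load: 887 × 2.6 = 2306.2 lb at 4.1 ft from A.
ΣM about A: C_y·5.8 − (887·2.6)·4.1 = 0 → C_y = 9455.42/5.8 = 1630.24 ≈ 1630 lb.
ΣF_y = 0: A_y + 1630.24 − 887·2.6 = 0 → A_y = 676.0 lb.
ΣF_x = 0: A_x + 550 = 0 → A_x = -550.0 lb.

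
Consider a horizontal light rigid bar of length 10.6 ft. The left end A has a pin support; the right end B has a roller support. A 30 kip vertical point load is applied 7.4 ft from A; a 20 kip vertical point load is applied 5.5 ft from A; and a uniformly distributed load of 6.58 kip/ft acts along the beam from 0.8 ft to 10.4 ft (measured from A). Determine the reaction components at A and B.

Resultant of the distributed load: 6.58 × 9.6 = 63.168 kip at 5.6 ft from A.
ΣM about A: B_y·10.6 − 30·7.4 − 20·5.5 − (6.58·9.6)·5.6 = 0 → B_y = 685.7408/10.6 = 64.6925 ≈ 64.69 kip.
ΣF_y = 0: A_y + 64.6925 − 30 − 20 − 6.58·9.6 = 0 → A_y = 48.48 kip.
ΣF_x = 0: no horizontal applied forces, so A_x = 0.

A_x = 0, A_y = 48.48 kip, B_y = 64.69 kip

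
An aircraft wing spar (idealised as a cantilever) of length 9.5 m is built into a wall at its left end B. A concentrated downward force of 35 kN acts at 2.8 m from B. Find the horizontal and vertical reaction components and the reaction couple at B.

ΣF_x = 0: B_x = 0.
ΣF_y = 0: B_y − 35 = 0 → B_y = 35.00 kN.
ΣM about B: M_B − 35·2.8 = 0 → M_B = 98.00 kN·m.

B_x = 0, B_y = 35.00 kN, M_B = 98.00 kN·m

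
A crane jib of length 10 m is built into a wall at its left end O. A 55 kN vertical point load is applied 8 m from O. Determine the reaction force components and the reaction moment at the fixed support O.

ΣF_x = 0: O_x = 0.
ΣF_y = 0: O_y − 55 = 0 → O_y = 55.00 kN.
ΣM about O: M_O − 55·8 = 0 → M_O = 440.0 kN·m.

O_x = 0, O_y = 55.00 kN, M_O = 440.0 kN·m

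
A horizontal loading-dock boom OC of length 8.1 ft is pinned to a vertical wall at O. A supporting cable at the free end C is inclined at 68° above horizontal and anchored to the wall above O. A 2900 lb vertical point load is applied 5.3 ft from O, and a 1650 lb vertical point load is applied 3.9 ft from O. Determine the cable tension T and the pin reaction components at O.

ΣM about O: T·sin68°·8.1 − 2900·5.3 − 1650·3.9 = 0 → T = 21805/(8.1·0.927184) = 2903.39 ≈ 2903 lb.
ΣF_x = 0: O_x − T·cos68° = 0 → O_x = 2903.39 × 0.374607 = 1088 lb.
ΣF_y = 0: O_y + T·sin68° − 2900 − 1650 = 0 → O_y = 4550 − 2903.39 × 0.927184 = 1858 lb.

T = 2903 lb, O_x = 1088 lb, O_y = 1858 lb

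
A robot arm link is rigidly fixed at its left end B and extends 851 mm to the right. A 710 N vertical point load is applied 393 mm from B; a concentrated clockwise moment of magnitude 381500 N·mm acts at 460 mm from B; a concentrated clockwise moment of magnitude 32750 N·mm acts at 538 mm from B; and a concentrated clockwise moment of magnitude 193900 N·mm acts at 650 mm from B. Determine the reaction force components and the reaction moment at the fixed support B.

B_x = 0, B_y = 710.0 N, M_B = 887200 N·mm

ΣF_x = 0: B_x = 0.
ΣF_y = 0: B_y − 710 = 0 → B_y = 710.0 N.
ΣM about B: M_B − 710·393 − 381500 − 32750 − 193900 = 0 → M_B = 887200 N·mm.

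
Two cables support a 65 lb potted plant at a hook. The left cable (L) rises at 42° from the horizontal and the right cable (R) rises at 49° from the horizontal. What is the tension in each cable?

T_L = 42.65 lb, T_R = 48.31 lb

ΣF_x = 0: −T_L·cos42° + T_R·cos49° = 0 → T_R = 1.13274·T_L.
ΣF_y = 0: T_L·sin42° + T_R·sin49° = 65.
Substitute: T_L·(0.669131 + 1.13274·0.75471) = 65 → T_L = 42.6503 ≈ 42.65 lb.
Then T_R = 1.13274 × 42.6503 = 48.31 lb.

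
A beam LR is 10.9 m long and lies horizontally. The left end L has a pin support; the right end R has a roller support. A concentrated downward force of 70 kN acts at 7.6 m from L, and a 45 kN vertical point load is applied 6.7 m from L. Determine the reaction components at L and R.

L_x = 0, L_y = 38.53 kN, R_y = 76.47 kN

ΣM about L: R_y·10.9 − 70·7.6 − 45·6.7 = 0 → R_y = 833.5/10.9 = 76.4679 ≈ 76.47 kN.
ΣF_y = 0: L_y + 76.4679 − 70 − 45 = 0 → L_y = 38.53 kN.
ΣF_x = 0: no horizontal applied forces, so L_x = 0.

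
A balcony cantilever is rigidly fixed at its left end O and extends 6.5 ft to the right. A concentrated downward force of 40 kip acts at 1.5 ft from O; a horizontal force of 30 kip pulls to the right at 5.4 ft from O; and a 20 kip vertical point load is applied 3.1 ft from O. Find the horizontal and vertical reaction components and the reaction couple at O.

ΣF_x = 0: O_x + 30 = 0 → O_x = -30.00 kip.
ΣF_y = 0: O_y − 40 − 20 = 0 → O_y = 60.00 kip.
ΣM about O: M_O − 40·1.5 − 20·3.1 = 0 → M_O = 122.0 kip·ft.

O_x = -30.00 kip, O_y = 60.00 kip, M_O = 122.0 kip·ft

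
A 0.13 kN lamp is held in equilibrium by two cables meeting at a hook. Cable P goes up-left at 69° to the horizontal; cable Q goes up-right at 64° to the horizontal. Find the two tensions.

T_P = 0.07792 kN, T_Q = 0.06370 kN

ΣF_x = 0: −T_P·cos69° + T_Q·cos64° = 0 → T_Q = 0.817499·T_P.
ΣF_y = 0: T_P·sin69° + T_Q·sin64° = 0.13.
Substitute: T_P·(0.93358 + 0.817499·0.898794) = 0.13 → T_P = 0.0779216 ≈ 0.07792 kN.
Then T_Q = 0.817499 × 0.0779216 = 0.06370 kN.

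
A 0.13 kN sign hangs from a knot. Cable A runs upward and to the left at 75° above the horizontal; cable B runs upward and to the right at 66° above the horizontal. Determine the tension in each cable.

ΣF_x = 0: −T_A·cos75° + T_B·cos66° = 0 → T_B = 0.636331·T_A.
ΣF_y = 0: T_A·sin75° + T_B·sin66° = 0.13.
Substitute: T_A·(0.965926 + 0.636331·0.913545) = 0.13 → T_A = 0.0840204 ≈ 0.08402 kN.
Then T_B = 0.636331 × 0.0840204 = 0.05346 kN.

T_A = 0.08402 kN, T_B = 0.05346 kN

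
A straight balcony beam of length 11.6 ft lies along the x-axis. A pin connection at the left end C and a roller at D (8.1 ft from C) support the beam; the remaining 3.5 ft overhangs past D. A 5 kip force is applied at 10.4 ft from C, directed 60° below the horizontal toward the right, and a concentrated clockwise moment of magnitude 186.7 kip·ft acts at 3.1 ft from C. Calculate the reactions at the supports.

Moments about C: D_y·8.1 − 5·sin60°·10.4 − 186.7 = 0 → D_y = 231.733/8.1 = 28.609 ≈ 28.61 kip.
ΣF_y = 0: C_y + 28.609 − 5·sin60° = 0 → C_y = -24.28 kip.
ΣF_x = 0: C_x + 5·cos60° = 0 → C_x = -2.500 kip.

C_x = -2.500 kip, C_y = -24.28 kip, D_y = 28.61 kip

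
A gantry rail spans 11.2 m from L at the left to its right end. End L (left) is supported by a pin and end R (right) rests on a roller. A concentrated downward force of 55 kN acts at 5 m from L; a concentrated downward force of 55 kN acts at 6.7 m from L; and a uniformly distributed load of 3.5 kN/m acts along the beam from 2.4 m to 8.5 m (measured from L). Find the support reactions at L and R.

L_x = 0, L_y = 63.51 kN, R_y = 67.84 kN

Resultant of the distributed load: 3.5 × 6.1 = 21.35 kN at 5.45 m from L.
Taking moments about L: R_y·11.2 − 55·5 − 55·6.7 − (3.5·6.1)·5.45 = 0 → R_y = 759.8575/11.2 = 67.8444 ≈ 67.84 kN.
ΣF_y = 0: L_y + 67.8444 − 55 − 55 − 3.5·6.1 = 0 → L_y = 63.51 kN.
ΣF_x = 0: no horizontal applied forces, so L_x = 0.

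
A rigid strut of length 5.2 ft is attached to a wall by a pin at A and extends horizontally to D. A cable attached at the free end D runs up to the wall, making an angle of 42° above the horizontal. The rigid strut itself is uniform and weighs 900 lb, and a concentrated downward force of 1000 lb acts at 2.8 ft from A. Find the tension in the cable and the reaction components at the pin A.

T = 1477 lb, A_x = 1098 lb, A_y = 911.5 lb

ΣM about A: T·sin42°·5.2 − 900·2.6 − 1000·2.8 = 0 → T = 5140/(5.2·0.669131) = 1477.23 ≈ 1477 lb.
ΣF_x = 0: A_x − T·cos42° = 0 → A_x = 1477.23 × 0.743145 = 1098 lb.
ΣF_y = 0: A_y + T·sin42° − 900 − 1000 = 0 → A_y = 1900 − 1477.23 × 0.669131 = 911.5 lb.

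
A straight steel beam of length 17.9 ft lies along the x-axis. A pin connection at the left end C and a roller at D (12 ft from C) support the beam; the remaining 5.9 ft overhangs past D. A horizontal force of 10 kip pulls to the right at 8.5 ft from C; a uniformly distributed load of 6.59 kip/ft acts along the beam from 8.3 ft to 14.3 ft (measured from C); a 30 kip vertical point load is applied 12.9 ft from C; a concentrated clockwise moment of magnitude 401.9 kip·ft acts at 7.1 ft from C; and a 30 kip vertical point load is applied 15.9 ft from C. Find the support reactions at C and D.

C_x = -10.00 kip, C_y = -43.19 kip, D_y = 142.7 kip

Resultant of the distributed load: 6.59 × 6 = 39.54 kip at 11.3 ft from C.
Taking moments about C: D_y·12 − (6.59·6)·11.3 − 30·12.9 − 401.9 − 30·15.9 = 0 → D_y = 1712.702/12 = 142.725 ≈ 142.7 kip.
ΣF_y = 0: C_y + 142.725 − 6.59·6 − 30 − 30 = 0 → C_y = -43.19 kip.
ΣF_x = 0: C_x + 10 = 0 → C_x = -10.00 kip.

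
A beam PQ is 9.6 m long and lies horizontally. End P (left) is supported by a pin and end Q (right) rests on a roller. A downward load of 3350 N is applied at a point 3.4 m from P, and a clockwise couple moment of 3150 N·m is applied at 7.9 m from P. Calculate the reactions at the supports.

P_x = 0, P_y = 1835 N, Q_y = 1515 N

Taking moments about P: Q_y·9.6 − 3350·3.4 − 3150 = 0 → Q_y = 14540/9.6 = 1514.58 ≈ 1515 N.
ΣF_y = 0: P_y + 1514.58 − 3350 = 0 → P_y = 1835 N.
ΣF_x = 0: no horizontal applied forces, so P_x = 0.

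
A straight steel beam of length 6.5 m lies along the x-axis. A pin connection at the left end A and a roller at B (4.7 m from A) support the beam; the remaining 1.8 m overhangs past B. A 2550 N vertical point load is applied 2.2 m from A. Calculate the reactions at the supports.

A_x = 0, A_y = 1356 N, B_y = 1194 N

ΣM about A: B_y·4.7 − 2550·2.2 = 0 → B_y = 5610/4.7 = 1193.62 ≈ 1194 N.
ΣF_y = 0: A_y + 1193.62 − 2550 = 0 → A_y = 1356 N.
ΣF_x = 0: no horizontal applied forces, so A_x = 0.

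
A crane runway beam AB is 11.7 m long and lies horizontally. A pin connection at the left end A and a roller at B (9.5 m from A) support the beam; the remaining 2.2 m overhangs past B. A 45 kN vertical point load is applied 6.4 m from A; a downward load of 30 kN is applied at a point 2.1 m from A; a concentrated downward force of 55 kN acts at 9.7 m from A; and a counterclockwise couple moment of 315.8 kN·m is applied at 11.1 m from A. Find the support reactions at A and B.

Taking moments about A: B_y·9.5 − 45·6.4 − 30·2.1 − 55·9.7 + 315.8 = 0 → B_y = 568.7/9.5 = 59.8632 ≈ 59.86 kN.
ΣF_y = 0: A_y + 59.8632 − 45 − 30 − 55 = 0 → A_y = 70.14 kN.
ΣF_x = 0: no horizontal applied forces, so A_x = 0.

A_x = 0, A_y = 70.14 kN, B_y = 59.86 kN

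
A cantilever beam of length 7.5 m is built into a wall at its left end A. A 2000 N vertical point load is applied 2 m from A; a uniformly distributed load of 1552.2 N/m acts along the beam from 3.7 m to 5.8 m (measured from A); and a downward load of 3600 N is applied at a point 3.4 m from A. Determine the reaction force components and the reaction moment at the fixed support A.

A_x = 0, A_y = 8860 N, M_A = 31720 N·m

Resultant of the distributed load: 1552.2 × 2.1 = 3259.62 N at 4.75 m from A.
ΣF_x = 0: A_x = 0.
ΣF_y = 0: A_y − 2000 − 1552.2·2.1 − 3600 = 0 → A_y = 8860 N.
ΣM about A: M_A − 2000·2 − (1552.2·2.1)·4.75 − 3600·3.4 = 0 → M_A = 31720 N·m.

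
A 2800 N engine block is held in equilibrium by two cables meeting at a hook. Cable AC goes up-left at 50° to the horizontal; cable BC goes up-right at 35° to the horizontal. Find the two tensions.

ΣF_x = 0: −T_AC·cos50° + T_BC·cos35° = 0 → T_BC = 0.784699·T_AC.
ΣF_y = 0: T_AC·sin50° + T_BC·sin35° = 2800.
Substitute: T_AC·(0.766044 + 0.784699·0.573576) = 2800 → T_AC = 2302.39 ≈ 2302 N.
Then T_BC = 0.784699 × 2302.39 = 1807 N.

T_AC = 2302 N, T_BC = 1807 N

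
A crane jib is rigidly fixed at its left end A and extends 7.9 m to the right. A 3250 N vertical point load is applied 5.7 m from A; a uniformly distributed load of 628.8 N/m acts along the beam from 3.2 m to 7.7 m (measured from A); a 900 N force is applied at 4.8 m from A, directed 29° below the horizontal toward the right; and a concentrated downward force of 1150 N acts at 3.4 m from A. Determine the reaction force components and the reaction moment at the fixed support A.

A_x = -787.2 N, A_y = 7666 N, M_A = 39950 N·m

Resultant of the distributed load: 628.8 × 4.5 = 2829.6 N at 5.45 m from A.
ΣF_x = 0: A_x + 900·cos29° = 0 → A_x = -787.2 N.
ΣF_y = 0: A_y − 3250 − 628.8·4.5 − 900·sin29° − 1150 = 0 → A_y = 7666 N.
ΣM about A: M_A − 3250·5.7 − (628.8·4.5)·5.45 − 900·sin29°·4.8 − 1150·3.4 = 0 → M_A = 39950 N·m.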